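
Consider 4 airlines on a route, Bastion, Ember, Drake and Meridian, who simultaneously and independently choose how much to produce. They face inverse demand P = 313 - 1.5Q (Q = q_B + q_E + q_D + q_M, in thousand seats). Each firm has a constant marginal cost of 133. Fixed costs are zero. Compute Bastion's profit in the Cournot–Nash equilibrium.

864

Each firm earns π_i = (313 - 1.5Q)q_i - 133q_i.
First-order condition (treating rivals' output as given): 180 - 3q_i - (3/2)·Σ_{j≠i} q_j = 0.
With identical firms every q_j equals q_i, so Σ_{j≠i} q_j = 3q_i and 180 = (15/2)q_i, giving q_i = 24.
Price P = 313 - (3/2)·96 = 169.
Bastion's profit: (169 - 133)·24 = 864.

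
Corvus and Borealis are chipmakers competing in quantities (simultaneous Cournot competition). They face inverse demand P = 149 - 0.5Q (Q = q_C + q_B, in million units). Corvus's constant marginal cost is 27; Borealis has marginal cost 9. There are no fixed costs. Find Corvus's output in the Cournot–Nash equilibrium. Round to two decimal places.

69.33

Corvus's profit: π_C = (149 - 0.5Q)q_C - (27q_C). Setting ∂π_C/∂q_C = 0: 122 - q_C - (1/2)(q_B) = 0.
Borealis's profit: π_B = (149 - 0.5Q)q_B - (9q_B). Setting ∂π_B/∂q_B = 0: 140 - q_B - (1/2)(q_C) = 0.
Best responses: q_C = (122 - (1/2)q_B), q_B = (140 - (1/2)q_C).
Solving the pair: q_C = 208/3, q_B = 316/3.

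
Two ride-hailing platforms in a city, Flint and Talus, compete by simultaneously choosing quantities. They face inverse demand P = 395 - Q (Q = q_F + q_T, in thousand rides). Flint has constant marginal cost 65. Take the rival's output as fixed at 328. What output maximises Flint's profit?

1

With the rival's output fixed at 328, Flint's profit is π_F = (395 - 328 - q_F)q_F - (65q_F) = (67 - q_F)q_F - (65q_F).
∂π_F/∂q_F = 2 - 2q_F = 0, so q_F = 1.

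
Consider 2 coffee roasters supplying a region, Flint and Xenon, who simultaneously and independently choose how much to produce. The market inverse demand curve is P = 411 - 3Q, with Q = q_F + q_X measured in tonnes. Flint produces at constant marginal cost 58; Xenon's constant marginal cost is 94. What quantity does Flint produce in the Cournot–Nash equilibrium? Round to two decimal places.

43.22

Flint's profit: π_F = (411 - 3Q)q_F - (58q_F). Setting ∂π_F/∂q_F = 0: 353 - 6q_F - 3(q_X) = 0.
Xenon's first-order condition: 317 - 6q_X - 3(q_F) = 0.
Best responses: q_F = (353 - 3q_X)/6, q_X = (317 - 3q_F)/6.
Solving the pair: q_F = 389/9, q_X = 281/9.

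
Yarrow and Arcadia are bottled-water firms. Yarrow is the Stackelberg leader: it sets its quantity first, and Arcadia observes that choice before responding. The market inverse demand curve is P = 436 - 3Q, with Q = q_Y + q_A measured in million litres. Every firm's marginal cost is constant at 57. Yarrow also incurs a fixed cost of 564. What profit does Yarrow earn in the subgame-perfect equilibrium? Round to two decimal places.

The follower Arcadia best-responds to any q_Y: π_A = (436 - 3Q)q_A - 57q_A.
Follower FOC: 379 - 3q_Y - 6q_A = 0, so q_A(q_Y) = (379 - 3q_Y)/6.
Yarrow substitutes q_A(q_Y) into its own profit: π_Y = q_Y(436 - 3q_Y - (379 - 3q_Y)/2) - 57q_Y = (493/2 - (3/2)q_Y)q_Y - 57q_Y.
The leader's first-order condition 379/2 - 3q_Y = 0 yields q_Y = 379/6.
Then q_A = (379 - 3·(379/6))/6 = 379/12.
Price P = 436 - 3·(379/4) = 607/4.
Yarrow's profit: (607/4 - 57)·(379/6) - 564 = 5421.0417.

5421.04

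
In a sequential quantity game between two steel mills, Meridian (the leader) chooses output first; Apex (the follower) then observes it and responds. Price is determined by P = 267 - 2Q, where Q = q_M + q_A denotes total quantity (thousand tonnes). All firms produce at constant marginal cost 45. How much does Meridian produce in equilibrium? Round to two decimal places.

55.50

Solve by backward induction. Given q_M, the follower Apex maximises π_A = (267 - 2q_M - 2q_A)q_A - 45q_A.
Follower FOC: 222 - 2q_M - 4q_A = 0, so q_A(q_M) = (222 - 2q_M)/4.
The leader anticipates this reaction. Substituting into P = 267 - 2Q gives P = 156 - q_M, so π_M = (156 - q_M)q_M - 45q_M.
The leader's first-order condition 111 - 2q_M = 0 yields q_M = 111/2.
Then q_A = (222 - 2·(111/2))/4 = 111/4.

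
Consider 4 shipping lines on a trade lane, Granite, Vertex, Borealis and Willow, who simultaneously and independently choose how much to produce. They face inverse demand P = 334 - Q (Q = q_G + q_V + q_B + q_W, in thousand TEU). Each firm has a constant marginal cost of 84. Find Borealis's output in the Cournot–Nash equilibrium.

50

A representative firm's profit is π_i = q_i(334 - Q) - 84q_i.
First-order condition (treating rivals' output as given): 250 - 2q_i - Σ_{j≠i} q_j = 0.
By symmetry each firm produces the same amount; substituting Σ_{j≠i} q_j = 3q_i yields q_i = 250/5 = 50.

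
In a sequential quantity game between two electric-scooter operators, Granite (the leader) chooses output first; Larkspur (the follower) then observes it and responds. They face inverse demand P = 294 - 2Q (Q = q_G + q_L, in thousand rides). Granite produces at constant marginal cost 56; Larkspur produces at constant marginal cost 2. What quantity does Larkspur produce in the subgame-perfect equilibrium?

50

The follower Larkspur best-responds to any q_G: π_L = (294 - 2Q)q_L - 2q_L.
∂π_L/∂q_L = 292 - 2q_G - 4q_L = 0 gives the reaction function q_L = (292 - 2q_G)/4.
Granite substitutes q_L(q_G) into its own profit: π_G = q_G(294 - 2q_G - (292 - 2q_G)/2) - 56q_G = (148 - q_G)q_G - 56q_G.
Maximising: ∂π_G/∂q_G = 92 - 2q_G = 0, giving q_G = 46.
Then q_L = (292 - 2·46)/4 = 50.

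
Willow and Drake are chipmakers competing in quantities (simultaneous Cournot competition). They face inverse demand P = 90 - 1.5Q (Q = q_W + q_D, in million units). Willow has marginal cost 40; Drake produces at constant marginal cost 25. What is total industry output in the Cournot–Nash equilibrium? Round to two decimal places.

Willow's profit: π_W = (90 - 1.5Q)q_W - (40q_W). Setting ∂π_W/∂q_W = 0: 50 - 3q_W - (3/2)(q_D) = 0.
Drake's first-order condition: 65 - 3q_D - (3/2)(q_W) = 0.
Rearranging gives the reaction functions q_W = (50 - (3/2)q_D)/3 and q_D = (65 - (3/2)q_W)/3.
Solving the pair: q_W = 70/9, q_D = 160/9.
Total output Q = 70/9 + 160/9 = 230/9.

25.56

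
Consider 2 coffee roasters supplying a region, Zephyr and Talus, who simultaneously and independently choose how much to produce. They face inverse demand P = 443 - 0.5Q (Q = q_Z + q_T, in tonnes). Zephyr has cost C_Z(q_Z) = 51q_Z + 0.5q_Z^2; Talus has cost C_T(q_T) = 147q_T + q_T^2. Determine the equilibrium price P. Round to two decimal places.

Zephyr's profit: π_Z = (443 - 0.5Q)q_Z - (51q_Z + (1/2)q_Z²). Setting ∂π_Z/∂q_Z = 0: 392 - 2q_Z - (1/2)(q_T) = 0.
Talus's profit: π_T = (443 - 0.5Q)q_T - (147q_T + q_T²). Setting ∂π_T/∂q_T = 0: 296 - 3q_T - (1/2)(q_Z) = 0.
Rearranging gives the reaction functions q_Z = (392 - (1/2)q_T)/2 and q_T = (296 - (1/2)q_Z)/3.
Solving the pair: q_Z = 178.7826, q_T = 1584/23.
Total output Q = 247.6522, so price P = 443 - (1/2)·247.6522 = 319.1739.

319.17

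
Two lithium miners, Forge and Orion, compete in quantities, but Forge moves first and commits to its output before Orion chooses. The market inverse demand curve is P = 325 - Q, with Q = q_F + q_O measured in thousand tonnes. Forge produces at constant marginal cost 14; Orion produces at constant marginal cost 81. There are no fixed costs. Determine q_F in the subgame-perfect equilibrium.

189

The follower Orion best-responds to any q_F: π_O = (325 - Q)q_O - 81q_O.
∂π_O/∂q_O = 244 - q_F - 2q_O = 0 gives the reaction function q_O = (244 - q_F)/2.
The leader anticipates this reaction. Substituting into P = 325 - Q gives P = 203 - (1/2)q_F, so π_F = (203 - (1/2)q_F)q_F - 14q_F.
The leader's first-order condition 189 - q_F = 0 yields q_F = 189.
Then q_O = (244 - 189)/2 = 55/2.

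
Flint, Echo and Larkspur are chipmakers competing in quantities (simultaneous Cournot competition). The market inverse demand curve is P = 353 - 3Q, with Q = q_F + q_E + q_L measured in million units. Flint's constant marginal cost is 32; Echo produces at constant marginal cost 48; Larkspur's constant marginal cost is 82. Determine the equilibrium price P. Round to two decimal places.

Flint's profit: π_F = (353 - 3Q)q_F - (32q_F). Setting ∂π_F/∂q_F = 0: 321 - 6q_F - 3(q_E + q_L) = 0.
Echo's first-order condition: 305 - 6q_E - 3(q_F + q_L) = 0.
Larkspur's profit: π_L = (353 - 3Q)q_L - (82q_L). Setting ∂π_L/∂q_L = 0: 271 - 6q_L - 3(q_F + q_E) = 0.
Adding the 3 first-order conditions: 897 − 12Q = 0, so Q = 299/4.
Back-substituting: q_F = (321 − 897/4)/3 = 129/4, q_E = (305 − 897/4)/3 = 323/12, q_L = (271 − 897/4)/3 = 187/12.
Total output Q = 299/4, so price P = 353 - 3·(299/4) = 515/4.

128.75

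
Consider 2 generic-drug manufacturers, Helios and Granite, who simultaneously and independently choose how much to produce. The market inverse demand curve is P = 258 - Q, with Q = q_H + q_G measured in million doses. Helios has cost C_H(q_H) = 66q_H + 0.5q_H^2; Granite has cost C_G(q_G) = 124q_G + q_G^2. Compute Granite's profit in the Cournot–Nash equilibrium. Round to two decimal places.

728.93

Helios's profit: π_H = (258 - Q)q_H - (66q_H + (1/2)q_H²). Setting ∂π_H/∂q_H = 0: 192 - 3q_H - (q_G) = 0.
Granite's profit: π_G = (258 - Q)q_G - (124q_G + q_G²). Setting ∂π_G/∂q_G = 0: 134 - 4q_G - (q_H) = 0.
So q_H = (192 - q_G)/3 and q_G = (134 - q_H)/4.
Solving the pair: q_H = 634/11, q_G = 210/11.
Price P = 258 - 844/11 = 1994/11.
Granite's profit: (1994/11)·(210/11) - 124·(210/11) - (210/11)² = 728.9256.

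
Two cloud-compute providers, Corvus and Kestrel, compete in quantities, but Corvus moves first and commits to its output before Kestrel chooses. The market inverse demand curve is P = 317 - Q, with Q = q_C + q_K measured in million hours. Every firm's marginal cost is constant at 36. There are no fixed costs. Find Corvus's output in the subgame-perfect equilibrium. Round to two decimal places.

140.50

The follower Kestrel best-responds to any q_C: π_K = (317 - Q)q_K - 36q_K.
Follower FOC: 281 - q_C - 2q_K = 0, so q_K(q_C) = (281 - q_C)/2.
Corvus substitutes q_K(q_C) into its own profit: π_C = q_C(317 - q_C - (281 - q_C)/2) - 36q_C = (353/2 - (1/2)q_C)q_C - 36q_C.
Maximising: ∂π_C/∂q_C = 281/2 - q_C = 0, giving q_C = 281/2.
Then q_K = (281 - 281/2)/2 = 281/4.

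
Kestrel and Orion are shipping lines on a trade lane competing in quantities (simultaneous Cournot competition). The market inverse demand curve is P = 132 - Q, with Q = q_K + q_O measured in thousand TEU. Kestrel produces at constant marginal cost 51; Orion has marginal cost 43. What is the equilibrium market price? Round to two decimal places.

Kestrel's profit: π_K = (132 - Q)q_K - (51q_K). Setting ∂π_K/∂q_K = 0: 81 - 2q_K - (q_O) = 0.
Orion's first-order condition: 89 - 2q_O - (q_K) = 0.
So q_K = (81 - q_O)/2 and q_O = (89 - q_K)/2.
Substituting one into the other gives q_K = 73/3 and q_O = 97/3.
Total output Q = 170/3, so price P = 132 - 170/3 = 226/3.

75.33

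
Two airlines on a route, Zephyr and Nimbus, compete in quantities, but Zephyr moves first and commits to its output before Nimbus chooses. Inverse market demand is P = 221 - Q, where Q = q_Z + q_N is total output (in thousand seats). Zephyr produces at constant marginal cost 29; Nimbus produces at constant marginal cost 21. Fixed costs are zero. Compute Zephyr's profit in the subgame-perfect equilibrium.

4232

Solve by backward induction. Given q_Z, the follower Nimbus maximises π_N = (221 - q_Z - q_N)q_N - 21q_N.
Setting the follower's marginal profit to zero, 200 - q_Z - 2q_N = 0, i.e. q_N = (200 - q_Z)/2.
The leader anticipates this reaction. Substituting into P = 221 - Q gives P = 121 - (1/2)q_Z, so π_Z = (121 - (1/2)q_Z)q_Z - 29q_Z.
Maximising: ∂π_Z/∂q_Z = 92 - q_Z = 0, giving q_Z = 92.
Then q_N = (200 - 92)/2 = 54.
Price P = 221 - 146 = 75.
Zephyr's profit: (75 - 29)·92 = 4232.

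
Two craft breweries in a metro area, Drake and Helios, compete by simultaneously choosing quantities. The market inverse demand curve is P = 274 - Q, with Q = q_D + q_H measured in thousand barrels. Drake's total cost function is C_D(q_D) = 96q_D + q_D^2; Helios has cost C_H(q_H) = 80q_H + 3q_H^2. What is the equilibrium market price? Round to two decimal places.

Drake's profit: π_D = (274 - Q)q_D - (96q_D + q_D²). Setting ∂π_D/∂q_D = 0: 178 - 4q_D - (q_H) = 0.
Helios's profit: π_H = (274 - Q)q_H - (80q_H + 3q_H²). Setting ∂π_H/∂q_H = 0: 194 - 8q_H - (q_D) = 0.
Best responses: q_D = (178 - q_H)/4, q_H = (194 - q_D)/8.
Substituting one into the other gives q_D = 1230/31 and q_H = 598/31.
Total output Q = 1828/31, so price P = 274 - 1828/31 = 215.0323.

215.03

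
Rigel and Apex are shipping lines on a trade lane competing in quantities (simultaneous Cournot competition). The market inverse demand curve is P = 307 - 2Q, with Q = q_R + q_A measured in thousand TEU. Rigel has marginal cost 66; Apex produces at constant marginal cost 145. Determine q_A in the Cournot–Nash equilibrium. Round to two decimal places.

Rigel's profit: π_R = (307 - 2Q)q_R - (66q_R). Setting ∂π_R/∂q_R = 0: 241 - 4q_R - 2(q_A) = 0.
Apex's first-order condition: 162 - 4q_A - 2(q_R) = 0.
So q_R = (241 - 2q_A)/4 and q_A = (162 - 2q_R)/4.
Substituting one into the other gives q_R = 160/3 and q_A = 83/6.

13.83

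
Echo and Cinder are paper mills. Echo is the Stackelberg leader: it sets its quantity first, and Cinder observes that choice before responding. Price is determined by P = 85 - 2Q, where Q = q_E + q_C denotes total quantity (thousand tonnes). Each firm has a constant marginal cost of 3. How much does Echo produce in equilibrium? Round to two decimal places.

Solve by backward induction. Given q_E, the follower Cinder maximises π_C = (85 - 2q_E - 2q_C)q_C - 3q_C.
∂π_C/∂q_C = 82 - 2q_E - 4q_C = 0 gives the reaction function q_C = (82 - 2q_E)/4.
The leader anticipates this reaction. Substituting into P = 85 - 2Q gives P = 44 - q_E, so π_E = (44 - q_E)q_E - 3q_E.
Maximising: ∂π_E/∂q_E = 41 - 2q_E = 0, giving q_E = 41/2.
Then q_C = (82 - 2·(41/2))/4 = 41/4.

20.50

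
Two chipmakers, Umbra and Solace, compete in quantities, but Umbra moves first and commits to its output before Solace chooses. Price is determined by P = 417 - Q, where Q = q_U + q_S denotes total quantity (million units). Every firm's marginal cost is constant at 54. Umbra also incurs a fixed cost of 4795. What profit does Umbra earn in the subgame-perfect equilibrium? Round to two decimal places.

11676.13

The follower Solace best-responds to any q_U: π_S = (417 - Q)q_S - 54q_S.
∂π_S/∂q_S = 363 - q_U - 2q_S = 0 gives the reaction function q_S = (363 - q_U)/2.
Umbra substitutes q_S(q_U) into its own profit: π_U = q_U(417 - q_U - (363 - q_U)/2) - 54q_U = (471/2 - (1/2)q_U)q_U - 54q_U.
The leader's first-order condition 363/2 - q_U = 0 yields q_U = 363/2.
Then q_S = (363 - 363/2)/2 = 363/4.
Price P = 417 - 1089/4 = 579/4.
Umbra's profit: (579/4 - 54)·(363/2) - 4795 = 11676.1250.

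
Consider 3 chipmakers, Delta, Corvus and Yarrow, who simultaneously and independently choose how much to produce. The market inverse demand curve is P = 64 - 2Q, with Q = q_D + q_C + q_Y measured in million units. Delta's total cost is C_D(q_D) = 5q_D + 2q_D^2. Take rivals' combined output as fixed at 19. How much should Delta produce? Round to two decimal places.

2.63

With rivals' combined output fixed at 19, Delta's profit is π_D = (64 - 2·19 - 2q_D)q_D - (5q_D + 2q_D²) = (26 - 2q_D)q_D - (5q_D + 2q_D²).
∂π_D/∂q_D = 21 - 8q_D = 0, so q_D = 21/8.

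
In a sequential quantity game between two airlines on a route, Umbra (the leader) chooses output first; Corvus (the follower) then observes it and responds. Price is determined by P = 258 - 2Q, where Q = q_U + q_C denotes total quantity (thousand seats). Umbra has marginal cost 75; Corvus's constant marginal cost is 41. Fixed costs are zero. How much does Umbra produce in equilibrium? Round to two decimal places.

37.25

The follower Corvus best-responds to any q_U: π_C = (258 - 2Q)q_C - 41q_C.
Setting the follower's marginal profit to zero, 217 - 2q_U - 4q_C = 0, i.e. q_C = (217 - 2q_U)/4.
The leader anticipates this reaction. Substituting into P = 258 - 2Q gives P = 299/2 - q_U, so π_U = (299/2 - q_U)q_U - 75q_U.
The leader's first-order condition 149/2 - 2q_U = 0 yields q_U = 149/4.
Then q_C = (217 - 2·(149/4))/4 = 285/8.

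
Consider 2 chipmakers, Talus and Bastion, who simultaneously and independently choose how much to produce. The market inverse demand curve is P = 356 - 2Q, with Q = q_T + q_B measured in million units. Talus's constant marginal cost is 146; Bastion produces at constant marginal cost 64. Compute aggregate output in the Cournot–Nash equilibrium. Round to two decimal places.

83.67

Talus's profit: π_T = (356 - 2Q)q_T - (146q_T). Setting ∂π_T/∂q_T = 0: 210 - 4q_T - 2(q_B) = 0.
Bastion's profit: π_B = (356 - 2Q)q_B - (64q_B). Setting ∂π_B/∂q_B = 0: 292 - 4q_B - 2(q_T) = 0.
Best responses: q_T = (210 - 2q_B)/4, q_B = (292 - 2q_T)/4.
Substituting one into the other gives q_T = 64/3 and q_B = 187/3.
Total output Q = 64/3 + 187/3 = 251/3.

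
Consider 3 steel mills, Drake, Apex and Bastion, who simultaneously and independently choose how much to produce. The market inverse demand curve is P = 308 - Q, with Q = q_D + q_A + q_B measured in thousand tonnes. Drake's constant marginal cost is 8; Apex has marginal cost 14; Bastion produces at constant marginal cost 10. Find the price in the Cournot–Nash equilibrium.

85

Drake's profit: π_D = (308 - Q)q_D - (8q_D). Setting ∂π_D/∂q_D = 0: 300 - 2q_D - (q_A + q_B) = 0.
Apex's first-order condition: 294 - 2q_A - (q_D + q_B) = 0.
Bastion's profit: π_B = (308 - Q)q_B - (10q_B). Setting ∂π_B/∂q_B = 0: 298 - 2q_B - (q_D + q_A) = 0.
Adding the 3 conditions: 892 − 2Q − 2Q = 0, i.e. Q = 223.
Back-substituting: q_D = (300 − 223) = 77, q_A = (294 − 223) = 71, q_B = (298 − 223) = 75.
Total output Q = 223, so price P = 308 - 223 = 85.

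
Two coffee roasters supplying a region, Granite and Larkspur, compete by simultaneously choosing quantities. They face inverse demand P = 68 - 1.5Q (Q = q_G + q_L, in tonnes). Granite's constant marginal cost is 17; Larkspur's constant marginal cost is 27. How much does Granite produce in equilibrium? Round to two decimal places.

Granite's profit: π_G = (68 - 1.5Q)q_G - (17q_G). Setting ∂π_G/∂q_G = 0: 51 - 3q_G - (3/2)(q_L) = 0.
Larkspur's first-order condition: 41 - 3q_L - (3/2)(q_G) = 0.
Best responses: q_G = (51 - (3/2)q_L)/3, q_L = (41 - (3/2)q_G)/3.
Substituting one into the other gives q_G = 122/9 and q_L = 62/9.

13.56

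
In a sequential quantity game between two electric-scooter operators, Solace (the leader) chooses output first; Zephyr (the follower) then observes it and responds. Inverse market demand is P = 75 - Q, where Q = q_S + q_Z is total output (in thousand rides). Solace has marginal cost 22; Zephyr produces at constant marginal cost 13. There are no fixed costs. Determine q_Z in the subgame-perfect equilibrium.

20

Solve by backward induction. Given q_S, the follower Zephyr maximises π_Z = (75 - q_S - q_Z)q_Z - 13q_Z.
Follower FOC: 62 - q_S - 2q_Z = 0, so q_Z(q_S) = (62 - q_S)/2.
The leader anticipates this reaction. Substituting into P = 75 - Q gives P = 44 - (1/2)q_S, so π_S = (44 - (1/2)q_S)q_S - 22q_S.
Leader FOC: 22 - q_S = 0, so q_S = 22.
Then q_Z = (62 - 22)/2 = 20.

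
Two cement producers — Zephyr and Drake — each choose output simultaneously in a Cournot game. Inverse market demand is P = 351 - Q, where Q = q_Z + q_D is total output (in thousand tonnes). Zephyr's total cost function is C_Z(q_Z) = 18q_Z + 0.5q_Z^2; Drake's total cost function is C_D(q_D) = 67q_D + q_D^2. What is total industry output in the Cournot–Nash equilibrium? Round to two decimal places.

142.45

Zephyr's profit: π_Z = (351 - Q)q_Z - (18q_Z + (1/2)q_Z²). Setting ∂π_Z/∂q_Z = 0: 333 - 3q_Z - (q_D) = 0.
Drake's profit: π_D = (351 - Q)q_D - (67q_D + q_D²). Setting ∂π_D/∂q_D = 0: 284 - 4q_D - (q_Z) = 0.
Best responses: q_Z = (333 - q_D)/3, q_D = (284 - q_Z)/4.
Substituting one into the other gives q_Z = 1048/11 and q_D = 519/11.
Total output Q = 1048/11 + 519/11 = 1567/11.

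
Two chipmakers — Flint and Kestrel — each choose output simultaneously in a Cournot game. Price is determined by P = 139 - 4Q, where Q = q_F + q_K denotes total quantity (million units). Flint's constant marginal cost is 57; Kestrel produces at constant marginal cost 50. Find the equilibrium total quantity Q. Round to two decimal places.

14.25

Flint's profit: π_F = (139 - 4Q)q_F - (57q_F). Setting ∂π_F/∂q_F = 0: 82 - 8q_F - 4(q_K) = 0.
Kestrel's first-order condition: 89 - 8q_K - 4(q_F) = 0.
Rearranging gives the reaction functions q_F = (82 - 4q_K)/8 and q_K = (89 - 4q_F)/8.
Solving the pair: q_F = 25/4, q_K = 8.
Total output Q = 25/4 + 8 = 57/4.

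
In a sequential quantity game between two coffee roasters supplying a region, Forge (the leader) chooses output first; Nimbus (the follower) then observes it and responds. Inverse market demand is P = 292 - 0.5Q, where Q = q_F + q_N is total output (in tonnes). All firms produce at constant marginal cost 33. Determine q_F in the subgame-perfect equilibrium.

259

The follower Nimbus best-responds to any q_F: π_N = (292 - 0.5Q)q_N - 33q_N.
Follower FOC: 259 - (1/2)q_F - q_N = 0, so q_N(q_F) = (259 - (1/2)q_F).
The leader anticipates this reaction. Substituting into P = 292 - 0.5Q gives P = 325/2 - (1/4)q_F, so π_F = (325/2 - (1/4)q_F)q_F - 33q_F.
Maximising: ∂π_F/∂q_F = 259/2 - (1/2)q_F = 0, giving q_F = 259.
Then q_N = (259 - (1/2)·259) = 259/2.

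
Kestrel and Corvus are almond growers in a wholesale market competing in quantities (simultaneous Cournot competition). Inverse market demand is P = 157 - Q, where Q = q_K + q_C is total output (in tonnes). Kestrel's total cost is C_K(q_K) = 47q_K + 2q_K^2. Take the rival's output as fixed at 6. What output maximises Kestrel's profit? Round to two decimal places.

17.33

With the rival's output fixed at 6, Kestrel's profit is π_K = (157 - 6 - q_K)q_K - (47q_K + 2q_K²) = (151 - q_K)q_K - (47q_K + 2q_K²).
∂π_K/∂q_K = 104 - 6q_K = 0, so q_K = 52/3.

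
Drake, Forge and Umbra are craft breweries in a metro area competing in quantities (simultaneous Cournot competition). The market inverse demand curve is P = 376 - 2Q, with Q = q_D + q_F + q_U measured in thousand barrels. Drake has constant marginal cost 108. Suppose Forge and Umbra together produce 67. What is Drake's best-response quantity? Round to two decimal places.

33.50

With rivals' combined output fixed at 67, Drake's profit is π_D = (376 - 2·67 - 2q_D)q_D - (108q_D) = (242 - 2q_D)q_D - (108q_D).
∂π_D/∂q_D = 134 - 4q_D = 0, so q_D = 67/2.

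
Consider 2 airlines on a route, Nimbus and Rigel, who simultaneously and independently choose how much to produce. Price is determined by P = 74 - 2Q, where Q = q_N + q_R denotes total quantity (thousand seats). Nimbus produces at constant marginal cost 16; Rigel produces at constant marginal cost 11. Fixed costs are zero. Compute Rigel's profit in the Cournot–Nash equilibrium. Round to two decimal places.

256.89

Nimbus's profit: π_N = (74 - 2Q)q_N - (16q_N). Setting ∂π_N/∂q_N = 0: 58 - 4q_N - 2(q_R) = 0.
Rigel's profit: π_R = (74 - 2Q)q_R - (11q_R). Setting ∂π_R/∂q_R = 0: 63 - 4q_R - 2(q_N) = 0.
Best responses: q_N = (58 - 2q_R)/4, q_R = (63 - 2q_N)/4.
Solving the pair: q_N = 53/6, q_R = 34/3.
Price P = 74 - 2·(121/6) = 101/3.
Rigel's profit: (101/3 - 11)·(34/3) = 256.8889.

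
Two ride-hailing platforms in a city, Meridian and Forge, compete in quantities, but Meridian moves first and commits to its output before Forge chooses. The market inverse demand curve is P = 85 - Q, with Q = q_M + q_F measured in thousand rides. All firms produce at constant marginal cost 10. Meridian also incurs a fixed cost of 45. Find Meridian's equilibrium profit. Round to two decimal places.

658.13

Solve by backward induction. Given q_M, the follower Forge maximises π_F = (85 - q_M - q_F)q_F - 10q_F.
Follower FOC: 75 - q_M - 2q_F = 0, so q_F(q_M) = (75 - q_M)/2.
The leader anticipates this reaction. Substituting into P = 85 - Q gives P = 95/2 - (1/2)q_M, so π_M = (95/2 - (1/2)q_M)q_M - 10q_M.
Leader FOC: 75/2 - q_M = 0, so q_M = 75/2.
Then q_F = (75 - 75/2)/2 = 75/4.
Price P = 85 - 225/4 = 115/4.
Meridian's profit: (115/4 - 10)·(75/2) - 45 = 658.1250.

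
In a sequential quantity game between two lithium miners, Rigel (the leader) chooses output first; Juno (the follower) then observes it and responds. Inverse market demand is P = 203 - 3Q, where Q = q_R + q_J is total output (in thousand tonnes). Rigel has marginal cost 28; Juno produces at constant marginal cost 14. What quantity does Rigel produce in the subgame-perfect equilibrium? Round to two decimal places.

26.83

The follower Juno best-responds to any q_R: π_J = (203 - 3Q)q_J - 14q_J.
Setting the follower's marginal profit to zero, 189 - 3q_R - 6q_J = 0, i.e. q_J = (189 - 3q_R)/6.
Rigel substitutes q_J(q_R) into its own profit: π_R = q_R(203 - 3q_R - (189 - 3q_R)/2) - 28q_R = (217/2 - (3/2)q_R)q_R - 28q_R.
Leader FOC: 161/2 - 3q_R = 0, so q_R = 161/6.
Then q_J = (189 - 3·(161/6))/6 = 217/12.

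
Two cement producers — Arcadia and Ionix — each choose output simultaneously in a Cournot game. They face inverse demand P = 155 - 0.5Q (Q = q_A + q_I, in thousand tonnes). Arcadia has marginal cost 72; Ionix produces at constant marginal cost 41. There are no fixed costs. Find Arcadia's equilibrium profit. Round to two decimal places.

Arcadia's profit: π_A = (155 - 0.5Q)q_A - (72q_A). Setting ∂π_A/∂q_A = 0: 83 - q_A - (1/2)(q_I) = 0.
Ionix's profit: π_I = (155 - 0.5Q)q_I - (41q_I). Setting ∂π_I/∂q_I = 0: 114 - q_I - (1/2)(q_A) = 0.
So q_A = (83 - (1/2)q_I) and q_I = (114 - (1/2)q_A).
Substituting one into the other gives q_A = 104/3 and q_I = 290/3.
Price P = 155 - (1/2)·(394/3) = 268/3.
Arcadia's profit: (268/3 - 72)·(104/3) = 600.8889.

600.89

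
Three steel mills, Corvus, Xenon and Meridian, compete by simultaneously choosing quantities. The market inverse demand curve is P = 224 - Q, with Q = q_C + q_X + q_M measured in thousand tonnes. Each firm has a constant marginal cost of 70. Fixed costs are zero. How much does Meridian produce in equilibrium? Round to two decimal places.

38.50

Each firm earns π_i = (224 - Q)q_i - 70q_i.
First-order condition (treating rivals' output as given): 154 - 2q_i - Σ_{j≠i} q_j = 0.
By symmetry each firm produces the same amount; substituting Σ_{j≠i} q_j = 2q_i yields q_i = 154/4 = 77/2.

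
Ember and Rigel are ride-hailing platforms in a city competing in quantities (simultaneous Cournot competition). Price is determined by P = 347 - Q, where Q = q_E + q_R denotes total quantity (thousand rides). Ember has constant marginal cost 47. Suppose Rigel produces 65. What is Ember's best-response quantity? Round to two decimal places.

117.50

With the rival's output fixed at 65, Ember's profit is π_E = (347 - 65 - q_E)q_E - (47q_E) = (282 - q_E)q_E - (47q_E).
∂π_E/∂q_E = 235 - 2q_E = 0, so q_E = 235/2.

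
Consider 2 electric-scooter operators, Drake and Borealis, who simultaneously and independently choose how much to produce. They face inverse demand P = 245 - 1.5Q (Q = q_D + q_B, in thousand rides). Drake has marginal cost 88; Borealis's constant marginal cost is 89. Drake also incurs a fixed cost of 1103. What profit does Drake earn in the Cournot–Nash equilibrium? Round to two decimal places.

Drake's profit: π_D = (245 - 1.5Q)q_D - (88q_D). Setting ∂π_D/∂q_D = 0: 157 - 3q_D - (3/2)(q_B) = 0.
Borealis's first-order condition: 156 - 3q_B - (3/2)(q_D) = 0.
Rearranging gives the reaction functions q_D = (157 - (3/2)q_B)/3 and q_B = (156 - (3/2)q_D)/3.
Substituting one into the other gives q_D = 316/9 and q_B = 310/9.
Price P = 245 - (3/2)·(626/9) = 422/3.
Drake's profit: (422/3 - 88)·(316/9) - 1103 = 746.1852.

746.19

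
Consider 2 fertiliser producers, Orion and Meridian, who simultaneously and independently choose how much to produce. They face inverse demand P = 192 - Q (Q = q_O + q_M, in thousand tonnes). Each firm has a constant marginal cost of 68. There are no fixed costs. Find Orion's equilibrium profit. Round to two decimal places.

A representative firm's profit is π_i = q_i(192 - Q) - 68q_i.
Setting ∂π_i/∂q_i = 0 with rivals' quantities fixed: 124 - 2q_i - q_j = 0.
By symmetry each firm produces the same amount; substituting q_j = q_i yields q_i = 124/3.
Price P = 192 - 248/3 = 328/3.
Orion's profit: (328/3 - 68)·(124/3) = 1708.4444.

1708.44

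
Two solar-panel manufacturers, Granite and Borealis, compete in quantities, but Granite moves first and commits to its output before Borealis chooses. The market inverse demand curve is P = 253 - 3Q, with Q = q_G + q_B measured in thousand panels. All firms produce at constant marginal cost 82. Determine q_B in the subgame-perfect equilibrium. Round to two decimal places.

14.25

The follower Borealis best-responds to any q_G: π_B = (253 - 3Q)q_B - 82q_B.
∂π_B/∂q_B = 171 - 3q_G - 6q_B = 0 gives the reaction function q_B = (171 - 3q_G)/6.
The leader anticipates this reaction. Substituting into P = 253 - 3Q gives P = 335/2 - (3/2)q_G, so π_G = (335/2 - (3/2)q_G)q_G - 82q_G.
The leader's first-order condition 171/2 - 3q_G = 0 yields q_G = 57/2.
Then q_B = (171 - 3·(57/2))/6 = 57/4.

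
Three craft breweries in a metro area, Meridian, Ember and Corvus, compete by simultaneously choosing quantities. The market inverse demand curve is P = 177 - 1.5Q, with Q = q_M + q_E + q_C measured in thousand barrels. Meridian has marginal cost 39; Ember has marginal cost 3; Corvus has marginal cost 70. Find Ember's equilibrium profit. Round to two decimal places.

3197.04

Meridian's profit: π_M = (177 - 1.5Q)q_M - (39q_M). Setting ∂π_M/∂q_M = 0: 138 - 3q_M - (3/2)(q_E + q_C) = 0.
Ember's profit: π_E = (177 - 1.5Q)q_E - (3q_E). Setting ∂π_E/∂q_E = 0: 174 - 3q_E - (3/2)(q_M + q_C) = 0.
Corvus's first-order condition: 107 - 3q_C - (3/2)(q_M + q_E) = 0.
Adding the 3 conditions: 419 − 3Q − 3Q = 0, i.e. Q = 419/6.
Back-substituting: q_M = (138 − 419/4)/(3/2) = 133/6, q_E = (174 − 419/4)/(3/2) = 277/6, q_C = (107 − 419/4)/(3/2) = 3/2.
Price P = 177 - (3/2)·(419/6) = 289/4.
Ember's profit: (289/4 - 3)·(277/6) = 3197.0417.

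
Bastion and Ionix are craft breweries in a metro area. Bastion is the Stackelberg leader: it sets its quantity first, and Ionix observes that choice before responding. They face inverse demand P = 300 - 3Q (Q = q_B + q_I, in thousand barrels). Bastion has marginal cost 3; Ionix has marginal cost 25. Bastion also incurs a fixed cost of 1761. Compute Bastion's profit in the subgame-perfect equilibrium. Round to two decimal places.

2479.04

Solve by backward induction. Given q_B, the follower Ionix maximises π_I = (300 - 3q_B - 3q_I)q_I - 25q_I.
Setting the follower's marginal profit to zero, 275 - 3q_B - 6q_I = 0, i.e. q_I = (275 - 3q_B)/6.
The leader anticipates this reaction. Substituting into P = 300 - 3Q gives P = 325/2 - (3/2)q_B, so π_B = (325/2 - (3/2)q_B)q_B - 3q_B.
Maximising: ∂π_B/∂q_B = 319/2 - 3q_B = 0, giving q_B = 319/6.
Then q_I = (275 - 3·(319/6))/6 = 77/4.
Price P = 300 - 3·(869/12) = 331/4.
Bastion's profit: (331/4 - 3)·(319/6) - 1761 = 2479.0417.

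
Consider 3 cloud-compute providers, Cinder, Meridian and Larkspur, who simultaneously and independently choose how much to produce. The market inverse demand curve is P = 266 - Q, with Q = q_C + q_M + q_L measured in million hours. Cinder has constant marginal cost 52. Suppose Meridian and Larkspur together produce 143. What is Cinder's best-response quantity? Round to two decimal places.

With rivals' combined output fixed at 143, Cinder's profit is π_C = (266 - 143 - q_C)q_C - (52q_C) = (123 - q_C)q_C - (52q_C).
∂π_C/∂q_C = 71 - 2q_C = 0, so q_C = 71/2.

35.50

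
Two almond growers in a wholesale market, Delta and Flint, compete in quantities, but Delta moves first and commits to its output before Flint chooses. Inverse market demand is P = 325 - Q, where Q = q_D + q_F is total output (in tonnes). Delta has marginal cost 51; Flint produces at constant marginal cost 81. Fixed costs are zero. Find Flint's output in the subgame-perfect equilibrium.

46

The follower Flint best-responds to any q_D: π_F = (325 - Q)q_F - 81q_F.
Follower FOC: 244 - q_D - 2q_F = 0, so q_F(q_D) = (244 - q_D)/2.
The leader anticipates this reaction. Substituting into P = 325 - Q gives P = 203 - (1/2)q_D, so π_D = (203 - (1/2)q_D)q_D - 51q_D.
The leader's first-order condition 152 - q_D = 0 yields q_D = 152.
Then q_F = (244 - 152)/2 = 46.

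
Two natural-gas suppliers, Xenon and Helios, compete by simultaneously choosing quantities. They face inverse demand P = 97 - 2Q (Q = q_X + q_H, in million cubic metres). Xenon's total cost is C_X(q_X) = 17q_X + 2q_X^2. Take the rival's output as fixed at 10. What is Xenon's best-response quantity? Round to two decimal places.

With the rival's output fixed at 10, Xenon's profit is π_X = (97 - 2·10 - 2q_X)q_X - (17q_X + 2q_X²) = (77 - 2q_X)q_X - (17q_X + 2q_X²).
∂π_X/∂q_X = 60 - 8q_X = 0, so q_X = 15/2.

7.50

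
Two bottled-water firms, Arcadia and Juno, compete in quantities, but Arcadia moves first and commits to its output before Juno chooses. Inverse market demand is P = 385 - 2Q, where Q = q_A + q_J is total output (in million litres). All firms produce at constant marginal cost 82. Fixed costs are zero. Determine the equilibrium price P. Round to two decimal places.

157.75

Solve by backward induction. Given q_A, the follower Juno maximises π_J = (385 - 2q_A - 2q_J)q_J - 82q_J.
Setting the follower's marginal profit to zero, 303 - 2q_A - 4q_J = 0, i.e. q_J = (303 - 2q_A)/4.
Arcadia substitutes q_J(q_A) into its own profit: π_A = q_A(385 - 2q_A - (303 - 2q_A)/2) - 82q_A = (467/2 - q_A)q_A - 82q_A.
Maximising: ∂π_A/∂q_A = 303/2 - 2q_A = 0, giving q_A = 303/4.
Then q_J = (303 - 2·(303/4))/4 = 303/8.
Total output Q = 909/8, so price P = 385 - 2·(909/8) = 631/4.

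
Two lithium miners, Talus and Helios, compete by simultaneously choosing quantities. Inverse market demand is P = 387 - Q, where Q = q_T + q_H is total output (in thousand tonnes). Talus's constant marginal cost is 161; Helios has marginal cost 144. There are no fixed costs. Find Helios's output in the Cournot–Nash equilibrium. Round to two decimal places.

86.67

Talus's profit: π_T = (387 - Q)q_T - (161q_T). Setting ∂π_T/∂q_T = 0: 226 - 2q_T - (q_H) = 0.
Helios's first-order condition: 243 - 2q_H - (q_T) = 0.
Rearranging gives the reaction functions q_T = (226 - q_H)/2 and q_H = (243 - q_T)/2.
Solving the pair: q_T = 209/3, q_H = 260/3.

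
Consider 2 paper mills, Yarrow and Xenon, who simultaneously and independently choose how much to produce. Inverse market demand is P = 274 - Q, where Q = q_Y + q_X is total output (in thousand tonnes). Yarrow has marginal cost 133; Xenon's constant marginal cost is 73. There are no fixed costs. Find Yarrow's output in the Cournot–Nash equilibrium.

Yarrow's profit: π_Y = (274 - Q)q_Y - (133q_Y). Setting ∂π_Y/∂q_Y = 0: 141 - 2q_Y - (q_X) = 0.
Xenon's first-order condition: 201 - 2q_X - (q_Y) = 0.
Rearranging gives the reaction functions q_Y = (141 - q_X)/2 and q_X = (201 - q_Y)/2.
Substituting one into the other gives q_Y = 27 and q_X = 87.

27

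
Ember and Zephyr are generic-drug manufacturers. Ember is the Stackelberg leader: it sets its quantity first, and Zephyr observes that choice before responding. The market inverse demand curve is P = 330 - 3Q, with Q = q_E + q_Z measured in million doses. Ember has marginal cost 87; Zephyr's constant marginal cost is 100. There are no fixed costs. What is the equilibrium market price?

The follower Zephyr best-responds to any q_E: π_Z = (330 - 3Q)q_Z - 100q_Z.
∂π_Z/∂q_Z = 230 - 3q_E - 6q_Z = 0 gives the reaction function q_Z = (230 - 3q_E)/6.
The leader anticipates this reaction. Substituting into P = 330 - 3Q gives P = 215 - (3/2)q_E, so π_E = (215 - (3/2)q_E)q_E - 87q_E.
The leader's first-order condition 128 - 3q_E = 0 yields q_E = 128/3.
Then q_Z = (230 - 3·(128/3))/6 = 17.
Total output Q = 179/3, so price P = 330 - 3·(179/3) = 151.

151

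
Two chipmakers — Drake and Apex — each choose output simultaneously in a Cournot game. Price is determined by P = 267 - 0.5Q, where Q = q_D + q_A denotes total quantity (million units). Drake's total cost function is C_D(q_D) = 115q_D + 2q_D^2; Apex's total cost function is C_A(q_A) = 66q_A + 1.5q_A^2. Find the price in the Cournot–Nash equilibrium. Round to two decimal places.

230.63

Drake's profit: π_D = (267 - 0.5Q)q_D - (115q_D + 2q_D²). Setting ∂π_D/∂q_D = 0: 152 - 5q_D - (1/2)(q_A) = 0.
Apex's first-order condition: 201 - 4q_A - (1/2)(q_D) = 0.
Rearranging gives the reaction functions q_D = (152 - (1/2)q_A)/5 and q_A = (201 - (1/2)q_D)/4.
Solving the pair: q_D = 25.6962, q_A = 47.0380.
Total output Q = 72.7342, so price P = 267 - (1/2)·72.7342 = 230.6329.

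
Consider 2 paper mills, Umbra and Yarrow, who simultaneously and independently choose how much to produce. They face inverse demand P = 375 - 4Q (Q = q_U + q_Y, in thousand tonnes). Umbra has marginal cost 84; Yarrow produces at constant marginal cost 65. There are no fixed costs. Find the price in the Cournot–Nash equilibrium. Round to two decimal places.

Umbra's profit: π_U = (375 - 4Q)q_U - (84q_U). Setting ∂π_U/∂q_U = 0: 291 - 8q_U - 4(q_Y) = 0.
Yarrow's first-order condition: 310 - 8q_Y - 4(q_U) = 0.
So q_U = (291 - 4q_Y)/8 and q_Y = (310 - 4q_U)/8.
Solving the pair: q_U = 68/3, q_Y = 329/12.
Total output Q = 601/12, so price P = 375 - 4·(601/12) = 524/3.

174.67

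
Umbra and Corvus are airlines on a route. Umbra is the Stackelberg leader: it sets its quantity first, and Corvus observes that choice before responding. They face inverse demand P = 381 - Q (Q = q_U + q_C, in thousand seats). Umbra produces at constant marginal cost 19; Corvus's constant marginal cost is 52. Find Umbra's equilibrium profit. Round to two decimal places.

19503.13

The follower Corvus best-responds to any q_U: π_C = (381 - Q)q_C - 52q_C.
Follower FOC: 329 - q_U - 2q_C = 0, so q_C(q_U) = (329 - q_U)/2.
The leader anticipates this reaction. Substituting into P = 381 - Q gives P = 433/2 - (1/2)q_U, so π_U = (433/2 - (1/2)q_U)q_U - 19q_U.
Maximising: ∂π_U/∂q_U = 395/2 - q_U = 0, giving q_U = 395/2.
Then q_C = (329 - 395/2)/2 = 263/4.
Price P = 381 - 1053/4 = 471/4.
Umbra's profit: (471/4 - 19)·(395/2) = 19503.1250.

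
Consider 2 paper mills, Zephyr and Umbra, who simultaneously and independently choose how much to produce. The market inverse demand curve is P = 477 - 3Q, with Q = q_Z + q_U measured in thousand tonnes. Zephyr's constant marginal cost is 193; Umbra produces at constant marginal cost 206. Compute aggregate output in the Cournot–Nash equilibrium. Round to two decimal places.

61.67

Zephyr's profit: π_Z = (477 - 3Q)q_Z - (193q_Z). Setting ∂π_Z/∂q_Z = 0: 284 - 6q_Z - 3(q_U) = 0.
Umbra's first-order condition: 271 - 6q_U - 3(q_Z) = 0.
Rearranging gives the reaction functions q_Z = (284 - 3q_U)/6 and q_U = (271 - 3q_Z)/6.
Solving the pair: q_Z = 33, q_U = 86/3.
Total output Q = 33 + 86/3 = 185/3.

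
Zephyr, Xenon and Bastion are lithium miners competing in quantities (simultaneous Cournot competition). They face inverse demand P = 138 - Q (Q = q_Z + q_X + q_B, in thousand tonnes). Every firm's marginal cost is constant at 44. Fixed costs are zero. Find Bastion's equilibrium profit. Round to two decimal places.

552.25

A representative firm's profit is π_i = q_i(138 - Q) - 44q_i.
Setting ∂π_i/∂q_i = 0 with rivals' quantities fixed: 94 - 2q_i - Σ_{j≠i} q_j = 0.
By symmetry each firm produces the same amount; substituting Σ_{j≠i} q_j = 2q_i yields q_i = 94/4 = 47/2.
Price P = 138 - 141/2 = 135/2.
Bastion's profit: (135/2 - 44)·(47/2) = 552.2500.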